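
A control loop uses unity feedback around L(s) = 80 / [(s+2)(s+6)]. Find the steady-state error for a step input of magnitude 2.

The open loop has no poles at the origin → type 0 system.
K_p = lim_{s→0} L(s) = 80 / (2·6) = 20/3.
e_ss = 2/(1 + K_p) = 2/(23/3) = 6/23.

6/23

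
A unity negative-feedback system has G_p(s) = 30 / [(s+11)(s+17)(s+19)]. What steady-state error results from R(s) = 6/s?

System type = 0 (no poles at s=0).
K_p = lim_{s→0} G_p(s) = 30 / (11·17·19) = 30/3553.
e_ss = 6/(1 + K_p) = 6/(3583/3553) = 21318/3583.

21318/3583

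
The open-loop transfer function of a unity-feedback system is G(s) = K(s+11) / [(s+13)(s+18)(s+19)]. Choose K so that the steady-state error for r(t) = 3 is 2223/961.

System type = 0 (no poles at s=0).
K_p = lim_{s→0} G(s) = K·11 / (13·18·19) = (11/4446)·K.
e_ss = 3/(1 + K_p) = 2223/961 ⇒ 1 + (11/4446)·K = 961/741 ⇒ K = 120.

120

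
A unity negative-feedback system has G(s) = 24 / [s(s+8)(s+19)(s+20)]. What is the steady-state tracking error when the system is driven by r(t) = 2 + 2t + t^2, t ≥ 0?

G(s) has one factor of s in the denominator, so the system is type 1. By superposition:
  • 2: tracked with zero error.
  • 2t: e_ss = 2/K_v with K_v=3/380 → 760/3.
  • t^2: a type-1 system cannot track it, e_ss → ∞.
The unbounded component dominates.

infinity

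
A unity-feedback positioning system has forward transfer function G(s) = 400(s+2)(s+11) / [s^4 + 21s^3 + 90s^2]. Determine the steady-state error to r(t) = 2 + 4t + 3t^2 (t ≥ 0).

27/440

Factoring s^2 from the denominator leaves a polynomial with constant term 90, so the system is type 2. Taking each input component in turn:
  • 2: tracked with zero error.
  • 4t: tracked with zero error.
  • 3t^2: e_ss = 6/K_a with K_a=880/9 → 27/440.
Total e_ss = 27/440.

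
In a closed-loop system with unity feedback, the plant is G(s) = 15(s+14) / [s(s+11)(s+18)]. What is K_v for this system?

One free integrator in G(s): this is a type 1 system.
K_v = lim_{s→0} s·G(s) = 15·14 / (11·18) = 35/33.

35/33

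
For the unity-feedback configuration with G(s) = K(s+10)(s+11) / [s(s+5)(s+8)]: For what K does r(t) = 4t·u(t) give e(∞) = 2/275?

System type = 1 (one pole at s=0).
K_v = lim_{s→0} s·G(s) = K·10·11 / (5·8) = 2.75·K.
e_ss = 4/K_v = 2/275 ⇒ K_v = 550 ⇒ K = 550/2.75 = 200.

200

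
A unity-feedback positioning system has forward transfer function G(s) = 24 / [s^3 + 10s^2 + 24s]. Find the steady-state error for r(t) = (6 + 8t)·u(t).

8

The denominator has no term below 24s — 1 pole at s=0, type 1. Taking each input component in turn:
  • 6: tracked with zero error.
  • 8t: e_ss = 8/K_v with K_v=1 → 8.
Total e_ss = 8.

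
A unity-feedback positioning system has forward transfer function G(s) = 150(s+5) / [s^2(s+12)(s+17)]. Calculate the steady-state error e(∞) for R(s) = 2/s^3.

System type = 2 (two poles at s=0).
K_a = lim_{s→0} s^2·G(s) = 150·5 / (12·17) = 125/34.
r(t) = t^2 gives R(s) = 2/s^3.
e_ss = 2/K_a = 2/(125/34) = 0.544.

0.544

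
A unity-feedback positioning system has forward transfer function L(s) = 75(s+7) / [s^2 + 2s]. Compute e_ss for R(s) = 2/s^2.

4/525

Lowest-order denominator term is 2s, so the open loop has 1 pole at the origin → type 1 system.
K_v = lim_{s→0} s·L(s) = 75·7 / 2 = 262.5.
e_ss = 2/K_v = 2/262.5 = 4/525.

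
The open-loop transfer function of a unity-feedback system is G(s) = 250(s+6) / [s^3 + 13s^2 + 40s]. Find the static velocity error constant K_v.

Lowest-order denominator term is 40s, so the open loop has 1 pole at the origin → type 1 system.
K_v = lim_{s→0} s·G(s) = 250·6 / 40 = 37.5.

37.5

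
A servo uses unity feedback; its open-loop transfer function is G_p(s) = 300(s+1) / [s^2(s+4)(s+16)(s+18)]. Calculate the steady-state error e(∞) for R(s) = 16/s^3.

System type = 2 (two poles at s=0).
K_a = lim_{s→0} s^2·G_p(s) = 300·1 / (4·16·18) = 25/96.
r(t) = 8t^2 gives R(s) = 16/s^3.
e_ss = 16/K_a = 16/(25/96) = 61.44.

61.44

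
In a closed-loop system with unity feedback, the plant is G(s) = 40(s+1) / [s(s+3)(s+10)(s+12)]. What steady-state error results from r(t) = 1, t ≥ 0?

0

G(s) has one factor of s in the denominator, so the system is type 1.
K_p = ∞ for a type-1 system; e_ss to a step is zero.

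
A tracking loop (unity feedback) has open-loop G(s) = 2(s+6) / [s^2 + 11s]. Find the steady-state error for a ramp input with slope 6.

5.5

The denominator has no term below 11s — 1 pole at s=0, type 1.
K_v = lim_{s→0} s·G(s) = 2·6 / 11 = 12/11.
e_ss = 6/K_v = 6/(12/11) = 5.5.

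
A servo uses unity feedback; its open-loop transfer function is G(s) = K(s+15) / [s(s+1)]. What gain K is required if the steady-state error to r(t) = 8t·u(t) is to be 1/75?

G(s) has one factor of s in the denominator, so the system is type 1.
K_v = lim_{s→0} s·G(s) = K·15 / (1) = 15·K.
e_ss = 8/K_v = 1/75 ⇒ K_v = 600 ⇒ K = 600/15 = 40.

40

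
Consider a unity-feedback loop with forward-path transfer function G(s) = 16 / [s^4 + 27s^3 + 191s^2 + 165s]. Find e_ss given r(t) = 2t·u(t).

20.625

Lowest-order denominator term is 165s, so the open loop has 1 pole at the origin → type 1 system.
K_v = lim_{s→0} s·G(s) = 16 / 165 = 16/165.
e_ss = 2/K_v = 2/(16/165) = 20.625.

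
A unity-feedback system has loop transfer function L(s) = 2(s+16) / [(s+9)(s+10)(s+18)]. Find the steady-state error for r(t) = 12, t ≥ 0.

4860/413

No free integrators in L(s): this is a type 0 system.
K_p = lim_{s→0} L(s) = 2·16 / (9·10·18) = 8/405.
e_ss = 12/(1 + K_p) = 12/(413/405) = 4860/413.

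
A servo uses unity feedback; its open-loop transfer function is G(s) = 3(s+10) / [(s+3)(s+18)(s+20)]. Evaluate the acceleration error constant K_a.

The open loop has no poles at the origin → type 0 system.
K_a = lim_{s→0} s^2·G(s) = 0 (the extra factor of s kills the finite limit).

0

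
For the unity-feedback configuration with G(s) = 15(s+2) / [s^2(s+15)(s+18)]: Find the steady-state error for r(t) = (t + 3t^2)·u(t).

54

Two free integrators in G(s): this is a type 2 system. Treating each term separately:
  • t: tracked with zero error.
  • 3t^2: e_ss = 6/K_a with K_a=1/9 → 54.
Total e_ss = 54.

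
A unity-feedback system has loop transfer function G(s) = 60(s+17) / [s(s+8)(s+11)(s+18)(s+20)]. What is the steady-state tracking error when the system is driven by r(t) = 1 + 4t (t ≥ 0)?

G(s) has one factor of s in the denominator, so the system is type 1. Taking each input component in turn:
  • 1: tracked with zero error.
  • 4t: e_ss = 4/K_v with K_v=17/528 → 2112/17.
Total e_ss = 2112/17.

2112/17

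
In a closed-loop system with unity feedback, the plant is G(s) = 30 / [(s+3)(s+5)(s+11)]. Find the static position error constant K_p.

System type = 0 (no poles at s=0).
K_p = lim_{s→0} G(s) = 30 / (3·5·11) = 2/11.

2/11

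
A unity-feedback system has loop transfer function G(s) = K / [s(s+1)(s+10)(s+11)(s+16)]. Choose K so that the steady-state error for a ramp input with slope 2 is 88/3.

One free integrator in G(s): this is a type 1 system.
K_v = lim_{s→0} s·G(s) = K / (1·10·11·16) = (1/1760)·K.
e_ss = 2/K_v = 88/3 ⇒ K_v = 3/44 ⇒ K = (3/44)/(1/1760) = 120.

120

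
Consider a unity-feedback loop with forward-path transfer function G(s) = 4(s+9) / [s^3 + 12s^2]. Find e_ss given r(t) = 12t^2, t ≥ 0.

Factoring s^2 from the denominator leaves a polynomial with constant term 12, so the system is type 2.
K_a = lim_{s→0} s^2·G(s) = 4·9 / 12 = 3.
r(t) = 12t^2 gives R(s) = 24/s^3.
e_ss = 24/K_a = 24/3 = 8.

8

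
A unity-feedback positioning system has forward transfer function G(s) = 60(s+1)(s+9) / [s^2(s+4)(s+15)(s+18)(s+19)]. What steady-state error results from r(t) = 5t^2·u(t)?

Two free integrators in G(s): this is a type 2 system.
K_a = lim_{s→0} s^2·G(s) = 60·1·9 / (4·15·18·19) = 1/38.
r(t) = 5t^2 gives R(s) = 10/s^3.
e_ss = 10/K_a = 10/(1/38) = 380.

380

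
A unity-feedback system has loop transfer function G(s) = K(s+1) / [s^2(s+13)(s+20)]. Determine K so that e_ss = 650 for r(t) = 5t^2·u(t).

G(s) has two factors of s in the denominator, so the system is type 2.
K_a = lim_{s→0} s^2·G(s) = K·1 / (13·20) = (1/260)·K.
e_ss = 10/K_a = 650 ⇒ K_a = 1/65 ⇒ K = (1/65)/(1/260) = 4.

4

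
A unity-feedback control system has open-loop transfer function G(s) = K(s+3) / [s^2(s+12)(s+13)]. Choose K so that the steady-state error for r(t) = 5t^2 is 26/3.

System type = 2 (two poles at s=0).
K_a = lim_{s→0} s^2·G(s) = K·3 / (12·13) = (1/52)·K.
e_ss = 10/K_a = 26/3 ⇒ K_a = 15/13 ⇒ K = (15/13)/(1/52) = 60.

60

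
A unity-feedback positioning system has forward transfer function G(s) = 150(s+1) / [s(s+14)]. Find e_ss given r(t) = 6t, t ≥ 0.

The open loop has one pole at the origin → type 1 system.
K_v = lim_{s→0} s·G(s) = 150·1 / (14) = 75/7.
e_ss = 6/K_v = 6/(75/7) = 0.56.

0.56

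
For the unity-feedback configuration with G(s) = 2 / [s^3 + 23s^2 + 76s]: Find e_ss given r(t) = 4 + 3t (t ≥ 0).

114

Factoring s from the denominator leaves a polynomial with constant term 76, so the system is type 1. By superposition:
  • 4: tracked with zero error.
  • 3t: e_ss = 3/K_v with K_v=1/38 → 114.
Total e_ss = 114.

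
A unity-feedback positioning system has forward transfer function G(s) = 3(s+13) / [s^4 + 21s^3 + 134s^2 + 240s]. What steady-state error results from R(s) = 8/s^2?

640/13

Factoring s from the denominator leaves a polynomial with constant term 240, so the system is type 1.
K_v = lim_{s→0} s·G(s) = 3·13 / 240 = 0.1625.
e_ss = 8/K_v = 8/0.1625 = 640/13.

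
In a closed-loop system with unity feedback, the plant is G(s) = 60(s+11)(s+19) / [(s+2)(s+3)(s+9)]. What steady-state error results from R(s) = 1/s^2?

infinity

The open loop has no poles at the origin → type 0 system.
K_v = lim_{s→0} s·G(s) = 0; the steady-state error to this ramp input grows without bound.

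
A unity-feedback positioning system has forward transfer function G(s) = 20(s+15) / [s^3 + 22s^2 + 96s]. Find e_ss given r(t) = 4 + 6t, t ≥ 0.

Factoring s from the denominator leaves a polynomial with constant term 96, so the system is type 1. By superposition:
  • 4: tracked with zero error.
  • 6t: e_ss = 6/K_v with K_v=3.125 → 1.92.
Total e_ss = 1.92.

1.92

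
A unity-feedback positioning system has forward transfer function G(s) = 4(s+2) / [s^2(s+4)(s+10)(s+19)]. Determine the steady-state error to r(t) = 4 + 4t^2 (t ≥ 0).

System type = 2 (two poles at s=0). Taking each input component in turn:
  • 4: tracked with zero error.
  • 4t^2: e_ss = 8/K_a with K_a=1/95 → 760.
Total e_ss = 760.

760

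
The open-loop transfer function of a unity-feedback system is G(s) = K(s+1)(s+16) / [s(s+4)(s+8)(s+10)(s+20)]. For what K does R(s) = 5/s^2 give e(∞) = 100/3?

One free integrator in G(s): this is a type 1 system.
K_v = lim_{s→0} s·G(s) = K·1·16 / (4·8·10·20) = 0.0025·K.
e_ss = 5/K_v = 100/3 ⇒ K_v = 0.15 ⇒ K = 0.15/0.0025 = 60.

60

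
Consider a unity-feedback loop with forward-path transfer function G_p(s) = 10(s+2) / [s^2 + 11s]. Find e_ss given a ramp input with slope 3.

1.65

Lowest-order denominator term is 11s, so the open loop has 1 pole at the origin → type 1 system.
K_v = lim_{s→0} s·G_p(s) = 10·2 / 11 = 20/11.
e_ss = 3/K_v = 3/(20/11) = 1.65.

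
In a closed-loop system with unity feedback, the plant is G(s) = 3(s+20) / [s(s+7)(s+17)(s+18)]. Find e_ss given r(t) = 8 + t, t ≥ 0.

35.7

The open loop has one pole at the origin → type 1 system. Taking each input component in turn:
  • 8: tracked with zero error.
  • t: e_ss = 1/K_v with K_v=10/357 → 35.7.
Total e_ss = 35.7.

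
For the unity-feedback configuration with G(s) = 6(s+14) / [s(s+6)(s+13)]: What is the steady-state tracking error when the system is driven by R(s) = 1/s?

G(s) has one factor of s in the denominator, so the system is type 1.
K_p = ∞ for a type-1 system; e_ss to a step is zero.

0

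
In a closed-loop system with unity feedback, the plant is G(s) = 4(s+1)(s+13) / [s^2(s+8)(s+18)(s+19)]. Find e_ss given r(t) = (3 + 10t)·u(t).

System type = 2 (two poles at s=0). Treating each term separately:
  • 3: tracked with zero error.
  • 10t: tracked with zero error.
Total e_ss = 0.

0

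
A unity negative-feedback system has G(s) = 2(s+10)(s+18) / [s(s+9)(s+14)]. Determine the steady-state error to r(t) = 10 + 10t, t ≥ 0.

3.5

G(s) has one factor of s in the denominator, so the system is type 1. By superposition:
  • 10: tracked with zero error.
  • 10t: e_ss = 10/K_v with K_v=20/7 → 3.5.
Total e_ss = 3.5.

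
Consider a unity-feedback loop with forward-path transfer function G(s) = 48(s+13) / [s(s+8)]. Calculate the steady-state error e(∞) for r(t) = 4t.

2/39

System type = 1 (one pole at s=0).
K_v = lim_{s→0} s·G(s) = 48·13 / (8) = 78.
e_ss = 4/K_v = 4/78 = 2/39.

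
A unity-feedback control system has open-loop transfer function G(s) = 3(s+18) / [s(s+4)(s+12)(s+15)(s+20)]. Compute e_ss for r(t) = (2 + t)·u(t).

800/3

One free integrator in G(s): this is a type 1 system. By superposition:
  • 2: tracked with zero error.
  • t: e_ss = 1/K_v with K_v=3/800 → 800/3.
Total e_ss = 800/3.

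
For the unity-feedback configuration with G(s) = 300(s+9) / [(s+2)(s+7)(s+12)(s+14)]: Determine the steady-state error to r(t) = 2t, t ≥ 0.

infinity

The open loop has no poles at the origin → type 0 system.
For a type-0 system K_v = 0, so e_ss to a ramp input is unbounded.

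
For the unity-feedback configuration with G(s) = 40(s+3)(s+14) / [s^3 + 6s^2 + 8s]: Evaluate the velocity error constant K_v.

The denominator has no term below 8s — 1 pole at s=0, type 1.
K_v = lim_{s→0} s·G(s) = 40·3·14 / 8 = 210.

210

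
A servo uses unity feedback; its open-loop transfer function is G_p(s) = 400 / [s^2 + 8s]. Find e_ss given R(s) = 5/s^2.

0.1

Factoring s from the denominator leaves a polynomial with constant term 8, so the system is type 1.
K_v = lim_{s→0} s·G_p(s) = 400 / 8 = 50.
e_ss = 5/K_v = 5/50 = 0.1.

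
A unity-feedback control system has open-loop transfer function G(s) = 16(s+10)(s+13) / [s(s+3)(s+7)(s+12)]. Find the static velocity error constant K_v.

520/63

G(s) has one factor of s in the denominator, so the system is type 1.
K_v = lim_{s→0} s·G(s) = 16·10·13 / (3·7·12) = 520/63.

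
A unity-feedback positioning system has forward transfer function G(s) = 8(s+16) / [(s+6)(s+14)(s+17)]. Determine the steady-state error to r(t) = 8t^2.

infinity

G(s) has no factors of s in the denominator, so the system is type 0.
For a type-0 system K_a = 0, so e_ss to a parabolic input is unbounded.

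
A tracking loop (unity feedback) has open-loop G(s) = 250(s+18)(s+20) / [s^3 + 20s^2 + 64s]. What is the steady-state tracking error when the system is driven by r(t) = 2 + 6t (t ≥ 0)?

Factoring s from the denominator leaves a polynomial with constant term 64, so the system is type 1. Treating each term separately:
  • 2: tracked with zero error.
  • 6t: e_ss = 6/K_v with K_v=1406.25 → 8/1875.
Total e_ss = 8/1875.

8/1875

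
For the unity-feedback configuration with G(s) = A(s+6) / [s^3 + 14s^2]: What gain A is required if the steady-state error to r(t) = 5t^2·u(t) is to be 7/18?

The denominator has no term below 14s^2 — 2 poles at s=0, type 2.
K_a = lim_{s→0} s^2·G(s) = A·6 / 14 = (3/7)·A.
e_ss = 10/K_a = 7/18 ⇒ K_a = 180/7 ⇒ A = (180/7)/(3/7) = 60.

60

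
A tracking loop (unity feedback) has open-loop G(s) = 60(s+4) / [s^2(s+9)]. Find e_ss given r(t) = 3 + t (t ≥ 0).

System type = 2 (two poles at s=0). Taking each input component in turn:
  • 3: tracked with zero error.
  • t: tracked with zero error.
Total e_ss = 0.

0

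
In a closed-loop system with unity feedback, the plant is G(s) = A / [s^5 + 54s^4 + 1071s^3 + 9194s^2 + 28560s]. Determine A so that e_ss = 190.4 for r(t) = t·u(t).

150

Factoring s from the denominator leaves a polynomial with constant term 28560, so the system is type 1.
K_v = lim_{s→0} s·G(s) = A / 28560 = (1/28560)·A.
e_ss = 1/K_v = 190.4 ⇒ K_v = 5/952 ⇒ A = (5/952)/(1/28560) = 150.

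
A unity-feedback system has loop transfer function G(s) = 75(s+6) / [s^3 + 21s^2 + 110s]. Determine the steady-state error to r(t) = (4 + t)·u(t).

The denominator has no term below 110s — 1 pole at s=0, type 1. Taking each input component in turn:
  • 4: tracked with zero error.
  • t: e_ss = 1/K_v with K_v=45/11 → 11/45.
Total e_ss = 11/45.

11/45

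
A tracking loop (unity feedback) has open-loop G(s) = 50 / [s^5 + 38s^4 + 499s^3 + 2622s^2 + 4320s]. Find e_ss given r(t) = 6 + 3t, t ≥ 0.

The denominator has no term below 4320s — 1 pole at s=0, type 1. Treating each term separately:
  • 6: tracked with zero error.
  • 3t: e_ss = 3/K_v with K_v=5/432 → 259.2.
Total e_ss = 259.2.

259.2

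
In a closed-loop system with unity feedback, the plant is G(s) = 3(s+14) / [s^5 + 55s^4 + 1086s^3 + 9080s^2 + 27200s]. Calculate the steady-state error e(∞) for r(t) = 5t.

The denominator has no term below 27200s — 1 pole at s=0, type 1.
K_v = lim_{s→0} s·G(s) = 3·14 / 27200 = 21/13600.
e_ss = 5/K_v = 5/(21/13600) = 68000/21.

68000/21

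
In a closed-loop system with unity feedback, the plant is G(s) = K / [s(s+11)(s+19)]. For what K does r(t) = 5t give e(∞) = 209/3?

15

The open loop has one pole at the origin → type 1 system.
K_v = lim_{s→0} s·G(s) = K / (11·19) = (1/209)·K.
e_ss = 5/K_v = 209/3 ⇒ K_v = 15/209 ⇒ K = (15/209)/(1/209) = 15.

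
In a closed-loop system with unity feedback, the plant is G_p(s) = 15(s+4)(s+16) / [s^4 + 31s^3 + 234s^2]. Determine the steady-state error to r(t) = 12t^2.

5.85

Lowest-order denominator term is 234s^2, so the open loop has 2 poles at the origin → type 2 system.
K_a = lim_{s→0} s^2·G_p(s) = 15·4·16 / 234 = 160/39.
r(t) = 12t^2 gives R(s) = 24/s^3.
e_ss = 24/K_a = 24/(160/39) = 5.85.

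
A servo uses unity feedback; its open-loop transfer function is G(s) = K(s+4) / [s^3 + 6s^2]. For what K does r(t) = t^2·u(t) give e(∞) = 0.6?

5

Lowest-order denominator term is 6s^2, so the open loop has 2 poles at the origin → type 2 system.
K_a = lim_{s→0} s^2·G(s) = K·4 / 6 = (2/3)·K.
e_ss = 2/K_a = 0.6 ⇒ K_a = 10/3 ⇒ K = (10/3)/(2/3) = 5.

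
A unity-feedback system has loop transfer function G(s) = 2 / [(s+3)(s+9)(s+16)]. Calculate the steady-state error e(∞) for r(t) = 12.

No free integrators in G(s): this is a type 0 system.
K_p = lim_{s→0} G(s) = 2 / (3·9·16) = 1/216.
e_ss = 12/(1 + K_p) = 12/(217/216) = 2592/217.

2592/217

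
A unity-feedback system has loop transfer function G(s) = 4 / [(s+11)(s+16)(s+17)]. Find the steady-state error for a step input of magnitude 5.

The open loop has no poles at the origin → type 0 system.
K_p = lim_{s→0} G(s) = 4 / (11·16·17) = 1/748.
e_ss = 5/(1 + K_p) = 5/(749/748) = 3740/749.

3740/749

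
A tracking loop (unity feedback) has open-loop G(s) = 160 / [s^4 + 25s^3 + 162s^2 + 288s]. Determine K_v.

The denominator has no term below 288s — 1 pole at s=0, type 1.
K_v = lim_{s→0} s·G(s) = 160 / 288 = 5/9.

5/9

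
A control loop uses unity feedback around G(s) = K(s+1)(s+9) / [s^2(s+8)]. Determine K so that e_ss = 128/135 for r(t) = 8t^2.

System type = 2 (two poles at s=0).
K_a = lim_{s→0} s^2·G(s) = K·1·9 / (8) = 1.125·K.
e_ss = 16/K_a = 128/135 ⇒ K_a = 16.875 ⇒ K = 16.875/1.125 = 15.

15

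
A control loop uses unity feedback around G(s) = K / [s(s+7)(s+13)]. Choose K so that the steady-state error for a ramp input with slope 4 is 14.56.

One free integrator in G(s): this is a type 1 system.
K_v = lim_{s→0} s·G(s) = K / (7·13) = (1/91)·K.
e_ss = 4/K_v = 14.56 ⇒ K_v = 25/91 ⇒ K = (25/91)/(1/91) = 25.

25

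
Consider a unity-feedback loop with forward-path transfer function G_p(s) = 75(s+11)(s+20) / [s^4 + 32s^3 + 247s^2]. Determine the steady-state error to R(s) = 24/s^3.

494/1375

Factoring s^2 from the denominator leaves a polynomial with constant term 247, so the system is type 2.
K_a = lim_{s→0} s^2·G_p(s) = 75·11·20 / 247 = 16500/247.
r(t) = 12t^2 gives R(s) = 24/s^3.
e_ss = 24/K_a = 24/(16500/247) = 494/1375.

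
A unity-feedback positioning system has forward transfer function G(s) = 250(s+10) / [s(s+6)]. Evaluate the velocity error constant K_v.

1250/3

The open loop has one pole at the origin → type 1 system.
K_v = lim_{s→0} s·G(s) = 250·10 / (6) = 1250/3.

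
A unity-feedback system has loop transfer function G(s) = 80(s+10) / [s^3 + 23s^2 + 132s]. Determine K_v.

200/33

The denominator has no term below 132s — 1 pole at s=0, type 1.
K_v = lim_{s→0} s·G(s) = 80·10 / 132 = 200/33.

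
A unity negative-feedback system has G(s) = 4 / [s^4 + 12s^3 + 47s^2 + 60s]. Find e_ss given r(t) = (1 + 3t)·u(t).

Lowest-order denominator term is 60s, so the open loop has 1 pole at the origin → type 1 system. Taking each input component in turn:
  • 1: tracked with zero error.
  • 3t: e_ss = 3/K_v with K_v=1/15 → 45.
Total e_ss = 45.

45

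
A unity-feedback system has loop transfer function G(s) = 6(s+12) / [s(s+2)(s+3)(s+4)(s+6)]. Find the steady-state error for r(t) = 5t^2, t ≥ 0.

System type = 1 (one pole at s=0).
For a type-1 system K_a = 0, so e_ss to a parabolic input is unbounded.

infinity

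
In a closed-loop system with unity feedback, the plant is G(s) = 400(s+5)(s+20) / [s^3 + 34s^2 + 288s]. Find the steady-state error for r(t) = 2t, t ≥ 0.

Factoring s from the denominator leaves a polynomial with constant term 288, so the system is type 1.
K_v = lim_{s→0} s·G(s) = 400·5·20 / 288 = 1250/9.
e_ss = 2/K_v = 2/(1250/9) = 0.0144.

0.0144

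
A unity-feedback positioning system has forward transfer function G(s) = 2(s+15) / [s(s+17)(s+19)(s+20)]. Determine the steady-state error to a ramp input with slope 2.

The open loop has one pole at the origin → type 1 system.
K_v = lim_{s→0} s·G(s) = 2·15 / (17·19·20) = 3/646.
e_ss = 2/K_v = 2/(3/646) = 1292/3.

1292/3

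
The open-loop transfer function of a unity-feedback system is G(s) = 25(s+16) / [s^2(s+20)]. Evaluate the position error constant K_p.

infinity

K_p = lim_{s→0} G(s); with 2 poles at the origin the limit diverges, so K_p = ∞.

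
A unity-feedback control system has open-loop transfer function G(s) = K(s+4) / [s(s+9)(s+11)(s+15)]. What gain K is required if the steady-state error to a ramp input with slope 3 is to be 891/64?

System type = 1 (one pole at s=0).
K_v = lim_{s→0} s·G(s) = K·4 / (9·11·15) = (4/1485)·K.
e_ss = 3/K_v = 891/64 ⇒ K_v = 64/297 ⇒ K = (64/297)/(4/1485) = 80.

80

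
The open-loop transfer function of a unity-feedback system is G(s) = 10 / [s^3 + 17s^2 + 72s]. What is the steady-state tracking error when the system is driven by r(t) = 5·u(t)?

0

The denominator has no term below 72s — 1 pole at s=0, type 1.
K_p = ∞ for a type-1 system; e_ss to a step is zero.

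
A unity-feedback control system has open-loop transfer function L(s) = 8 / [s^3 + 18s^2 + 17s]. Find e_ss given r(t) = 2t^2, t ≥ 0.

infinity

The denominator has no term below 17s — 1 pole at s=0, type 1.
K_a = lim_{s→0} s^2·L(s) = 0; the steady-state error to this parabolic input grows without bound.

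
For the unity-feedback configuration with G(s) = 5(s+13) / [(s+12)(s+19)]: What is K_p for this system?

65/228

System type = 0 (no poles at s=0).
K_p = lim_{s→0} G(s) = 5·13 / (12·19) = 65/228.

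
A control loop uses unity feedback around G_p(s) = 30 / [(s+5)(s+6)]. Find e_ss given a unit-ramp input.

No free integrators in G_p(s): this is a type 0 system.
For a type-0 system K_v = 0, so e_ss to a ramp input is unbounded.

infinity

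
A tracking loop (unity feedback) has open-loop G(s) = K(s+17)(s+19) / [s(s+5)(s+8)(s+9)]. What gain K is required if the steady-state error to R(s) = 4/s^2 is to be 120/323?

One free integrator in G(s): this is a type 1 system.
K_v = lim_{s→0} s·G(s) = K·17·19 / (5·8·9) = (323/360)·K.
e_ss = 4/K_v = 120/323 ⇒ K_v = 323/30 ⇒ K = (323/30)/(323/360) = 12.

12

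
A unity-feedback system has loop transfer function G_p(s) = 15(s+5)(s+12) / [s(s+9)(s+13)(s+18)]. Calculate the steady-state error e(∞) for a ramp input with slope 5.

The open loop has one pole at the origin → type 1 system.
K_v = lim_{s→0} s·G_p(s) = 15·5·12 / (9·13·18) = 50/117.
e_ss = 5/K_v = 5/(50/117) = 11.7.

11.7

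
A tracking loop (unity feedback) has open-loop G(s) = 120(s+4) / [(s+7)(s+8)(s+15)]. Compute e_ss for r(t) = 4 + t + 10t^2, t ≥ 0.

infinity

No free integrators in G(s): this is a type 0 system. Taking each input component in turn:
  • 4: e_ss = 4/(1+K_p) with K_p=4/7 → 28/11.
  • t: a type-0 system cannot track it, e_ss → ∞.
  • 10t^2: a type-0 system cannot track it, e_ss → ∞.
The unbounded component dominates.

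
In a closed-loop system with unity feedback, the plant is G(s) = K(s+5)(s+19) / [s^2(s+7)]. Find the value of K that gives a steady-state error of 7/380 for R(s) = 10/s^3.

40

The open loop has two poles at the origin → type 2 system.
K_a = lim_{s→0} s^2·G(s) = K·5·19 / (7) = (95/7)·K.
e_ss = 10/K_a = 7/380 ⇒ K_a = 3800/7 ⇒ K = (3800/7)/(95/7) = 40.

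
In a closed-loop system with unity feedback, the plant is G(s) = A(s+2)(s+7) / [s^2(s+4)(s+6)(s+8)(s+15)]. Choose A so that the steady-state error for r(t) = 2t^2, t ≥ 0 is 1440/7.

Two free integrators in G(s): this is a type 2 system.
K_a = lim_{s→0} s^2·G(s) = A·2·7 / (4·6·8·15) = (7/1440)·A.
e_ss = 4/K_a = 1440/7 ⇒ K_a = 7/360 ⇒ A = (7/360)/(7/1440) = 4.

4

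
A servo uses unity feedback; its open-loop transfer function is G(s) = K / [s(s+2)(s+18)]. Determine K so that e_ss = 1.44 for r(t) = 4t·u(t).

The open loop has one pole at the origin → type 1 system.
K_v = lim_{s→0} s·G(s) = K / (2·18) = (1/36)·K.
e_ss = 4/K_v = 1.44 ⇒ K_v = 25/9 ⇒ K = (25/9)/(1/36) = 100.

100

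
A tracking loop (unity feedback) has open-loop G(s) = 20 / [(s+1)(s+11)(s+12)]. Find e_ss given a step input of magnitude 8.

The open loop has no poles at the origin → type 0 system.
K_p = lim_{s→0} G(s) = 20 / (1·11·12) = 5/33.
e_ss = 8/(1 + K_p) = 8/(38/33) = 132/19.

132/19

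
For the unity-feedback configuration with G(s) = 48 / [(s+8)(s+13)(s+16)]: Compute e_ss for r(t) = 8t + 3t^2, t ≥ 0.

infinity

The open loop has no poles at the origin → type 0 system. Treating each term separately:
  • 8t: a type-0 system cannot track it, e_ss → ∞.
  • 3t^2: a type-0 system cannot track it, e_ss → ∞.
The unbounded component dominates.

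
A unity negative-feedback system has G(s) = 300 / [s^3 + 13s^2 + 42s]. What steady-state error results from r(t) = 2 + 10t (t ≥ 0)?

Factoring s from the denominator leaves a polynomial with constant term 42, so the system is type 1. Treating each term separately:
  • 2: tracked with zero error.
  • 10t: e_ss = 10/K_v with K_v=50/7 → 1.4.
Total e_ss = 1.4.

1.4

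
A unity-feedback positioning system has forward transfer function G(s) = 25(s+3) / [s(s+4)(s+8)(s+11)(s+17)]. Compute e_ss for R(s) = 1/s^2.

G(s) has one factor of s in the denominator, so the system is type 1.
K_v = lim_{s→0} s·G(s) = 25·3 / (4·8·11·17) = 75/5984.
e_ss = 1/K_v = 1/(75/5984) = 5984/75.

5984/75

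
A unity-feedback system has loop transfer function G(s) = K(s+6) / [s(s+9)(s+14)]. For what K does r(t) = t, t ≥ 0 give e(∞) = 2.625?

8

The open loop has one pole at the origin → type 1 system.
K_v = lim_{s→0} s·G(s) = K·6 / (9·14) = (1/21)·K.
e_ss = 1/K_v = 2.625 ⇒ K_v = 8/21 ⇒ K = (8/21)/(1/21) = 8.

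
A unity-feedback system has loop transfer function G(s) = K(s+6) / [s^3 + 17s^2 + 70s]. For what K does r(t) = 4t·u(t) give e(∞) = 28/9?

15

The denominator has no term below 70s — 1 pole at s=0, type 1.
K_v = lim_{s→0} s·G(s) = K·6 / 70 = (3/35)·K.
e_ss = 4/K_v = 28/9 ⇒ K_v = 9/7 ⇒ K = (9/7)/(3/35) = 15.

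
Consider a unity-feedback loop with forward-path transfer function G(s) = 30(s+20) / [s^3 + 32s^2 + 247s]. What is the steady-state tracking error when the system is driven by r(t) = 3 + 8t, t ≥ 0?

Factoring s from the denominator leaves a polynomial with constant term 247, so the system is type 1. By superposition:
  • 3: tracked with zero error.
  • 8t: e_ss = 8/K_v with K_v=600/247 → 247/75.
Total e_ss = 247/75.

247/75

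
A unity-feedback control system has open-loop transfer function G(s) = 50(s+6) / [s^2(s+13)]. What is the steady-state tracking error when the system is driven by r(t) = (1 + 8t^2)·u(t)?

Two free integrators in G(s): this is a type 2 system. By superposition:
  • 1: tracked with zero error.
  • 8t^2: e_ss = 16/K_a with K_a=300/13 → 52/75.
Total e_ss = 52/75.

52/75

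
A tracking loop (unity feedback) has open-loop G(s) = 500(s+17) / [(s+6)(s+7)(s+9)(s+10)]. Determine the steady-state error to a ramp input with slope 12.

G(s) has no factors of s in the denominator, so the system is type 0.
For a type-0 system K_v = 0, so e_ss to a ramp input is unbounded.

infinity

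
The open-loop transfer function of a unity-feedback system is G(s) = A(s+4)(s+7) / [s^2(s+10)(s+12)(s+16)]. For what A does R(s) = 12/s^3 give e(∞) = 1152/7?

5

Two free integrators in G(s): this is a type 2 system.
K_a = lim_{s→0} s^2·G(s) = A·4·7 / (10·12·16) = (7/480)·A.
e_ss = 12/K_a = 1152/7 ⇒ K_a = 7/96 ⇒ A = (7/96)/(7/480) = 5.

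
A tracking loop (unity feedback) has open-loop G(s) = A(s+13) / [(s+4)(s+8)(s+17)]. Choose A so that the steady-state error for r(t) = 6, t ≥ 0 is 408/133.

G(s) has no factors of s in the denominator, so the system is type 0.
K_p = lim_{s→0} G(s) = A·13 / (4·8·17) = (13/544)·A.
e_ss = 6/(1 + K_p) = 408/133 ⇒ 1 + (13/544)·A = 133/68 ⇒ A = 40.

40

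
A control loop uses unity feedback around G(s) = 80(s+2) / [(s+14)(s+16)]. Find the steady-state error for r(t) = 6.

No free integrators in G(s): this is a type 0 system.
K_p = lim_{s→0} G(s) = 80·2 / (14·16) = 5/7.
e_ss = 6/(1 + K_p) = 6/(12/7) = 3.5.

3.5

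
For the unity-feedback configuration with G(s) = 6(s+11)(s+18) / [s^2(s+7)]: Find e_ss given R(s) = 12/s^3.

G(s) has two factors of s in the denominator, so the system is type 2.
K_a = lim_{s→0} s^2·G(s) = 6·11·18 / (7) = 1188/7.
r(t) = 6t^2 gives R(s) = 12/s^3.
e_ss = 12/K_a = 12/(1188/7) = 7/99.

7/99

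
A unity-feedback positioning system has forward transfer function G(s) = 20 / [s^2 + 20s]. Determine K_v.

Lowest-order denominator term is 20s, so the open loop has 1 pole at the origin → type 1 system.
K_v = lim_{s→0} s·G(s) = 20 / 20 = 1.

1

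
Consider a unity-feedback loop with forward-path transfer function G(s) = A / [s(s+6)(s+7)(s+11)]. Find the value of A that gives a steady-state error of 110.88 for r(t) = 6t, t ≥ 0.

G(s) has one factor of s in the denominator, so the system is type 1.
K_v = lim_{s→0} s·G(s) = A / (6·7·11) = (1/462)·A.
e_ss = 6/K_v = 110.88 ⇒ K_v = 25/462 ⇒ A = (25/462)/(1/462) = 25.

25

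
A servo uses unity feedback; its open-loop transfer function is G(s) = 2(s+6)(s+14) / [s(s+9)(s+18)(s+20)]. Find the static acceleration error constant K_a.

The open loop has one pole at the origin → type 1 system.
K_a = lim_{s→0} s^2·G(s) = 0 (the extra factor of s kills the finite limit).

0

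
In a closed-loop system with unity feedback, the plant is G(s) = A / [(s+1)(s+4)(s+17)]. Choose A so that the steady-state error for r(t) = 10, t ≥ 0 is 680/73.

5

The open loop has no poles at the origin → type 0 system.
K_p = lim_{s→0} G(s) = A / (1·4·17) = (1/68)·A.
e_ss = 10/(1 + K_p) = 680/73 ⇒ 1 + (1/68)·A = 73/68 ⇒ A = 5.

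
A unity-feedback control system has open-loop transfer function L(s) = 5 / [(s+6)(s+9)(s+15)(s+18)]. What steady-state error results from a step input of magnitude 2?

L(s) has no factors of s in the denominator, so the system is type 0.
K_p = lim_{s→0} L(s) = 5 / (6·9·15·18) = 1/2916.
e_ss = 2/(1 + K_p) = 2/(2917/2916) = 5832/2917.

5832/2917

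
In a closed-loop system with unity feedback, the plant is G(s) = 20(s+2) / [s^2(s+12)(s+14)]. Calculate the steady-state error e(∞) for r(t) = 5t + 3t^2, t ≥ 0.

25.2

Two free integrators in G(s): this is a type 2 system. By superposition:
  • 5t: tracked with zero error.
  • 3t^2: e_ss = 6/K_a with K_a=5/21 → 25.2.
Total e_ss = 25.2.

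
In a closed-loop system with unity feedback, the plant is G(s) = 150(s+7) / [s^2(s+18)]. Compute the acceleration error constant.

G(s) has two factors of s in the denominator, so the system is type 2.
K_a = lim_{s→0} s^2·G(s) = 150·7 / (18) = 175/3.

175/3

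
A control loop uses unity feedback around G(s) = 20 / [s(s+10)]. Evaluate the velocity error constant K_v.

2

System type = 1 (one pole at s=0).
K_v = lim_{s→0} s·G(s) = 20 / (10) = 2.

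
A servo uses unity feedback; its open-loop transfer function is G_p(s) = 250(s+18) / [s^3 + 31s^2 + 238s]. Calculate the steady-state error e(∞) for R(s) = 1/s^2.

Lowest-order denominator term is 238s, so the open loop has 1 pole at the origin → type 1 system.
K_v = lim_{s→0} s·G_p(s) = 250·18 / 238 = 2250/119.
e_ss = 1/K_v = 1/(2250/119) = 119/2250.

119/2250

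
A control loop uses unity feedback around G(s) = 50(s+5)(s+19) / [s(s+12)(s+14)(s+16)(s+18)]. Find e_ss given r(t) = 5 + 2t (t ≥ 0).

G(s) has one factor of s in the denominator, so the system is type 1. By superposition:
  • 5: tracked with zero error.
  • 2t: e_ss = 2/K_v with K_v=2375/24192 → 48384/2375.
Total e_ss = 48384/2375.

48384/2375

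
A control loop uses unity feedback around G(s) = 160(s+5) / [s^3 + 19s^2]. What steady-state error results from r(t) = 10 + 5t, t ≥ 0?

The denominator has no term below 19s^2 — 2 poles at s=0, type 2. By superposition:
  • 10: tracked with zero error.
  • 5t: tracked with zero error.
Total e_ss = 0.

0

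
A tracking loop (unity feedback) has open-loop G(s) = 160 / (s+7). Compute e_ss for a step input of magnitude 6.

G(s) has no factors of s in the denominator, so the system is type 0.
K_p = lim_{s→0} G(s) = 160 / (7) = 160/7.
e_ss = 6/(1 + K_p) = 6/(167/7) = 42/167.

42/167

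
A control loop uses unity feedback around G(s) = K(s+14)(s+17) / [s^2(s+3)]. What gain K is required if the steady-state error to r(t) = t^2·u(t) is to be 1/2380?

60

G(s) has two factors of s in the denominator, so the system is type 2.
K_a = lim_{s→0} s^2·G(s) = K·14·17 / (3) = (238/3)·K.
e_ss = 2/K_a = 1/2380 ⇒ K_a = 4760 ⇒ K = 4760/(238/3) = 60.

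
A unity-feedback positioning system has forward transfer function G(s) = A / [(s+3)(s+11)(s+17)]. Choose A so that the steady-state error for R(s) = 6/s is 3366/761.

200

G(s) has no factors of s in the denominator, so the system is type 0.
K_p = lim_{s→0} G(s) = A / (3·11·17) = (1/561)·A.
e_ss = 6/(1 + K_p) = 3366/761 ⇒ 1 + (1/561)·A = 761/561 ⇒ A = 200.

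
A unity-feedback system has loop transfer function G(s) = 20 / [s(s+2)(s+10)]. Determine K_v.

G(s) has one factor of s in the denominator, so the system is type 1.
K_v = lim_{s→0} s·G(s) = 20 / (2·10) = 1.

1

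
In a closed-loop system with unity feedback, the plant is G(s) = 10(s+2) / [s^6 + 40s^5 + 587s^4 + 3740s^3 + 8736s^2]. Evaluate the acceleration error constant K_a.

5/2184

Factoring s^2 from the denominator leaves a polynomial with constant term 8736, so the system is type 2.
K_a = lim_{s→0} s^2·G(s) = 10·2 / 8736 = 5/2184.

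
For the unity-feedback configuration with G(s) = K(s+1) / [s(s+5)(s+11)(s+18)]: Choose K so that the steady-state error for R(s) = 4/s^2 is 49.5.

The open loop has one pole at the origin → type 1 system.
K_v = lim_{s→0} s·G(s) = K·1 / (5·11·18) = (1/990)·K.
e_ss = 4/K_v = 49.5 ⇒ K_v = 8/99 ⇒ K = (8/99)/(1/990) = 80.

80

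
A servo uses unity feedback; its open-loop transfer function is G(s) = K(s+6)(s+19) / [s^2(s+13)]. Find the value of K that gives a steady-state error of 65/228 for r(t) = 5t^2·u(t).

The open loop has two poles at the origin → type 2 system.
K_a = lim_{s→0} s^2·G(s) = K·6·19 / (13) = (114/13)·K.
e_ss = 10/K_a = 65/228 ⇒ K_a = 456/13 ⇒ K = (456/13)/(114/13) = 4.

4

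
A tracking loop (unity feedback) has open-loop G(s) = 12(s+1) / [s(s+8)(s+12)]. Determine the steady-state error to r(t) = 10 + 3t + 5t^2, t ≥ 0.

infinity

System type = 1 (one pole at s=0). Treating each term separately:
  • 10: tracked with zero error.
  • 3t: e_ss = 3/K_v with K_v=0.125 → 24.
  • 5t^2: a type-1 system cannot track it, e_ss → ∞.
The unbounded component dominates.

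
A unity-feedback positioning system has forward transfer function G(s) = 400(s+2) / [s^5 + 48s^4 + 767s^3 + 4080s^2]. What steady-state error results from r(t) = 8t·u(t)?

0

The denominator has no term below 4080s^2 — 2 poles at s=0, type 2.
A type-2 system has K_v = ∞, so it tracks a ramp input with zero steady-state error.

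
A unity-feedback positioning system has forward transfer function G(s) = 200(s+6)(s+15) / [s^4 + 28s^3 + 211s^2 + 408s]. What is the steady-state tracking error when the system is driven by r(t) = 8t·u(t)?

The denominator has no term below 408s — 1 pole at s=0, type 1.
K_v = lim_{s→0} s·G(s) = 200·6·15 / 408 = 750/17.
e_ss = 8/K_v = 8/(750/17) = 68/375.

68/375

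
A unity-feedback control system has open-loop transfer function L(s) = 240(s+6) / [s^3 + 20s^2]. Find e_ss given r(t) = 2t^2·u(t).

Lowest-order denominator term is 20s^2, so the open loop has 2 poles at the origin → type 2 system.
K_a = lim_{s→0} s^2·L(s) = 240·6 / 20 = 72.
r(t) = 2t^2 gives R(s) = 4/s^3.
e_ss = 4/K_a = 4/72 = 1/18.

1/18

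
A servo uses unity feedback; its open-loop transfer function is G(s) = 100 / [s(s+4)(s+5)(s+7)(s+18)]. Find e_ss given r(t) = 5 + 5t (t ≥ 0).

The open loop has one pole at the origin → type 1 system. By superposition:
  • 5: tracked with zero error.
  • 5t: e_ss = 5/K_v with K_v=5/126 → 126.
Total e_ss = 126.

126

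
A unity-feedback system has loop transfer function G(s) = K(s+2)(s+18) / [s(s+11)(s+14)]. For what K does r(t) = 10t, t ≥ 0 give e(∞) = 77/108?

G(s) has one factor of s in the denominator, so the system is type 1.
K_v = lim_{s→0} s·G(s) = K·2·18 / (11·14) = (18/77)·K.
e_ss = 10/K_v = 77/108 ⇒ K_v = 1080/77 ⇒ K = (1080/77)/(18/77) = 60.

60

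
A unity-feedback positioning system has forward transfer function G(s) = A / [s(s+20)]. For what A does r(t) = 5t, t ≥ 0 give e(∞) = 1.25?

80

The open loop has one pole at the origin → type 1 system.
K_v = lim_{s→0} s·G(s) = A / (20) = 0.05·A.
e_ss = 5/K_v = 1.25 ⇒ K_v = 4 ⇒ A = 4/0.05 = 80.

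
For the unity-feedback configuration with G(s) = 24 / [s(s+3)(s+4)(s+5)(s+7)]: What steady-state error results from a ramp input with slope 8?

The open loop has one pole at the origin → type 1 system.
K_v = lim_{s→0} s·G(s) = 24 / (3·4·5·7) = 2/35.
e_ss = 8/K_v = 8/(2/35) = 140.

140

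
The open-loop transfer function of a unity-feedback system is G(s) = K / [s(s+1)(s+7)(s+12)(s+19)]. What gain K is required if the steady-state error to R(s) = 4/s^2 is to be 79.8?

System type = 1 (one pole at s=0).
K_v = lim_{s→0} s·G(s) = K / (1·7·12·19) = (1/1596)·K.
e_ss = 4/K_v = 79.8 ⇒ K_v = 20/399 ⇒ K = (20/399)/(1/1596) = 80.

80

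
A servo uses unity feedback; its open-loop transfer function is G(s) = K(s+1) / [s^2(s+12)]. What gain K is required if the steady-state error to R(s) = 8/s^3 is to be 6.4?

15

Two free integrators in G(s): this is a type 2 system.
K_a = lim_{s→0} s^2·G(s) = K·1 / (12) = (1/12)·K.
e_ss = 8/K_a = 6.4 ⇒ K_a = 1.25 ⇒ K = 1.25/(1/12) = 15.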